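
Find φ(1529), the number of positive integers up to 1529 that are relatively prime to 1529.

Factor: 1529 = 11 · 139.
φ(1529) = (11−1) · (139−1) = 10 · 138 = 1380.

1380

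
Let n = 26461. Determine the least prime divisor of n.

26461 is odd.
Digit sum 19, not divisible by 3.
Ends in 1: not divisible by 5.
7: 26461 = 7·3780 + 1
11: 26461 = 11·2405 + 6
13: 26461 = 13·2035 + 6
17: 26461 = 17·1556 + 9
19: 26461 = 19·1392 + 13
23: 26461 = 23·1150 + 11
29: 26461 = 29·912 + 13
31: 26461 = 31·853 + 18
37: 26461 = 37·715 + 6
41: 26461 = 41·645 + 16
43: 26461 = 43·615 + 16
47: 26461 = 47·563

47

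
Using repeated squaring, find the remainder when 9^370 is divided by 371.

275

9^1 ≡ 9 (mod 371)
9^2 ≡ 9^2 = 81 ≡ 81 (mod 371)
9^4 ≡ 81^2 = 6561 ≡ 254 (mod 371)
9^8 ≡ 254^2 = 64516 ≡ 333 (mod 371)
9^16 ≡ 333^2 = 110889 ≡ 331 (mod 371)
9^32 ≡ 331^2 = 109561 ≡ 116 (mod 371)
9^64 ≡ 116^2 = 13456 ≡ 100 (mod 371)
9^128 ≡ 100^2 = 10000 ≡ 354 (mod 371)
9^256 ≡ 354^2 = 125316 ≡ 289 (mod 371)
370 = 256 + 64 + 32 + 16 + 2 in binary powers of 2.
So 9^370 ≡ 289 · 100 · 116 · 331 · 81 ≡ 275 (mod 371).
Since 275 ≠ 1, base 9 is a Fermat witness: 371 is composite.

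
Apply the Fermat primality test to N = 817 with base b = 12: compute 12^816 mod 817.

704

12^1 ≡ 12 (mod 817)
12^2 ≡ 12^2 = 144 ≡ 144 (mod 817)
12^4 ≡ 144^2 = 20736 ≡ 311 (mod 817)
12^8 ≡ 311^2 = 96721 ≡ 315 (mod 817)
12^16 ≡ 315^2 = 99225 ≡ 368 (mod 817)
12^32 ≡ 368^2 = 135424 ≡ 619 (mod 817)
12^64 ≡ 619^2 = 383161 ≡ 805 (mod 817)
12^128 ≡ 805^2 = 648025 ≡ 144 (mod 817)
12^256 ≡ 144^2 = 20736 ≡ 311 (mod 817)
12^512 ≡ 311^2 = 96721 ≡ 315 (mod 817)
816 = 512 + 256 + 32 + 16 in binary powers of 2.
So 12^816 ≡ 315 · 311 · 619 · 368 ≡ 704 (mod 817).
Since 704 ≠ 1, base 12 is a Fermat witness: 817 is composite.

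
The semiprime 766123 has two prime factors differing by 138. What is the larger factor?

947

Since p = q + 138, we have 766123 = q(q + 138), so q² + 138q − 766123 = 0.
Discriminant: 138² + 4·766123 = 19044 + 3064492 = 3083536; √3083536 = 1756.
q = (−138 + 1756)/2 = 809, and p = q + 138 = 947.
Check: 809 · 947 = 766123.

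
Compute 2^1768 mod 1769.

625

2^1 ≡ 2 (mod 1769)
2^2 ≡ 2^2 = 4 ≡ 4 (mod 1769)
2^4 ≡ 4^2 = 16 ≡ 16 (mod 1769)
2^8 ≡ 16^2 = 256 ≡ 256 (mod 1769)
2^16 ≡ 256^2 = 65536 ≡ 83 (mod 1769)
2^32 ≡ 83^2 = 6889 ≡ 1582 (mod 1769)
2^64 ≡ 1582^2 = 2502724 ≡ 1358 (mod 1769)
2^128 ≡ 1358^2 = 1844164 ≡ 866 (mod 1769)
2^256 ≡ 866^2 = 749956 ≡ 1669 (mod 1769)
2^512 ≡ 1669^2 = 2785561 ≡ 1155 (mod 1769)
2^1024 ≡ 1155^2 = 1334025 ≡ 199 (mod 1769)
1768 = 1024 + 512 + 128 + 64 + 32 + 8 in binary powers of 2.
So 2^1768 ≡ 199 · 1155 · 866 · 1358 · 1582 · 256 ≡ 625 (mod 1769).
Since 625 ≠ 1, base 2 is a Fermat witness: 1769 is composite.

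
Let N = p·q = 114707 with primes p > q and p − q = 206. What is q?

Since p = q + 206, we have 114707 = q(q + 206), so q² + 206q − 114707 = 0.
Discriminant: 206² + 4·114707 = 42436 + 458828 = 501264; √501264 = 708.
q = (−206 + 708)/2 = 251, and p = q + 206 = 457.
Check: 251 · 457 = 114707.

251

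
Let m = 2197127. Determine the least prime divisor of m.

29

2197127 is odd.
Digit sum 29, not divisible by 3.
Ends in 7: not divisible by 5.
7: 2197127 = 7·313875 + 2
11: 2197127 = 11·199738 + 9
13: 2197127 = 13·169009 + 10
17: 2197127 = 17·129242 + 13
19: 2197127 = 19·115638 + 5
23: 2197127 = 23·95527 + 6
29: 2197127 = 29·75763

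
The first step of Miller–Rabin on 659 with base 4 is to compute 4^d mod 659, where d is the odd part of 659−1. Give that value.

1

659 − 1 = 658 = 2^1 · 329, so d = 329.
4^1 ≡ 4 (mod 659)
4^2 ≡ 4^2 = 16 ≡ 16 (mod 659)
4^4 ≡ 16^2 = 256 ≡ 256 (mod 659)
4^8 ≡ 256^2 = 65536 ≡ 295 (mod 659)
4^16 ≡ 295^2 = 87025 ≡ 37 (mod 659)
4^32 ≡ 37^2 = 1369 ≡ 51 (mod 659)
4^64 ≡ 51^2 = 2601 ≡ 624 (mod 659)
4^128 ≡ 624^2 = 389376 ≡ 566 (mod 659)
4^256 ≡ 566^2 = 320356 ≡ 82 (mod 659)
329 = 256 + 64 + 8 + 1 in binary powers of 2.
So 4^329 ≡ 82 · 624 · 295 · 4 ≡ 1 (mod 659).
Since 4^d ≡ 1 (mod 659), base 4 does not prove 659 composite.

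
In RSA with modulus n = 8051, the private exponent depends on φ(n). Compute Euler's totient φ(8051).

7872

Factor: 8051 = 83 · 97.
φ(8051) = (83−1) · (97−1) = 82 · 96 = 7872.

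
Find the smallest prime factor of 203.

203 is odd.
Digit sum 5, not divisible by 3.
Ends in 3: not divisible by 5.
7: 203 = 7·29

7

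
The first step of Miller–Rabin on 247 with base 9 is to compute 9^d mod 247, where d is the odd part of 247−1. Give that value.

144

247 − 1 = 246 = 2^1 · 123, so d = 123.
9^1 ≡ 9 (mod 247)
9^2 ≡ 9^2 = 81 ≡ 81 (mod 247)
9^4 ≡ 81^2 = 6561 ≡ 139 (mod 247)
9^8 ≡ 139^2 = 19321 ≡ 55 (mod 247)
9^16 ≡ 55^2 = 3025 ≡ 61 (mod 247)
9^32 ≡ 61^2 = 3721 ≡ 16 (mod 247)
9^64 ≡ 16^2 = 256 ≡ 9 (mod 247)
123 = 64 + 32 + 16 + 8 + 2 + 1 in binary powers of 2.
So 9^123 ≡ 9 · 16 · 61 · 55 · 81 · 9 ≡ 144 (mod 247).
Squaring chain: 144; never reaches −1, so base 9 is a Miller–Rabin witness that 247 is composite.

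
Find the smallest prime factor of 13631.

43

13631 is odd.
Digit sum 14, not divisible by 3.
Ends in 1: not divisible by 5.
7: 13631 = 7·1947 + 2
11: 13631 = 11·1239 + 2
13: 13631 = 13·1048 + 7
17: 13631 = 17·801 + 14
19: 13631 = 19·717 + 8
23: 13631 = 23·592 + 15
29: 13631 = 29·470 + 1
31: 13631 = 31·439 + 22
37: 13631 = 37·368 + 15
41: 13631 = 41·332 + 19
43: 13631 = 43·317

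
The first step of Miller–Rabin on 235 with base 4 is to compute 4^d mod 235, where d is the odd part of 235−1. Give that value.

235 − 1 = 234 = 2^1 · 117, so d = 117.
4^1 ≡ 4 (mod 235)
4^2 ≡ 4^2 = 16 ≡ 16 (mod 235)
4^4 ≡ 16^2 = 256 ≡ 21 (mod 235)
4^8 ≡ 21^2 = 441 ≡ 206 (mod 235)
4^16 ≡ 206^2 = 42436 ≡ 136 (mod 235)
4^32 ≡ 136^2 = 18496 ≡ 166 (mod 235)
4^64 ≡ 166^2 = 27556 ≡ 61 (mod 235)
117 = 64 + 32 + 16 + 4 + 1 in binary powers of 2.
So 4^117 ≡ 61 · 166 · 136 · 21 · 4 ≡ 204 (mod 235).
Squaring chain: 204; never reaches −1, so base 4 is a Miller–Rabin witness that 235 is composite.

204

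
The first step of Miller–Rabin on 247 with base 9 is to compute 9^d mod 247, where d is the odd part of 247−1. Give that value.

247 − 1 = 246 = 2^1 · 123, so d = 123.
9^1 ≡ 9 (mod 247)
9^2 ≡ 9^2 = 81 ≡ 81 (mod 247)
9^4 ≡ 81^2 = 6561 ≡ 139 (mod 247)
9^8 ≡ 139^2 = 19321 ≡ 55 (mod 247)
9^16 ≡ 55^2 = 3025 ≡ 61 (mod 247)
9^32 ≡ 61^2 = 3721 ≡ 16 (mod 247)
9^64 ≡ 16^2 = 256 ≡ 9 (mod 247)
123 = 64 + 32 + 16 + 8 + 2 + 1 in binary powers of 2.
So 9^123 ≡ 9 · 16 · 61 · 55 · 81 · 9 ≡ 144 (mod 247).
Squaring chain: 144; never reaches −1, so base 9 is a Miller–Rabin witness that 247 is composite.

144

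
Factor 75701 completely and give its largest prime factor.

75701 = 17 · 4453
4453 = 61 · 73
73 is prime.
So 75701 = 17 · 61 · 73; the largest prime factor is 73.

73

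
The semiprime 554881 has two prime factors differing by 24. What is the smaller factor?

733

Since p = q + 24, we have 554881 = q(q + 24), so q² + 24q − 554881 = 0.
Discriminant: 24² + 4·554881 = 576 + 2219524 = 2220100; √2220100 = 1490.
q = (−24 + 1490)/2 = 733, and p = q + 24 = 757.
Check: 733 · 757 = 554881.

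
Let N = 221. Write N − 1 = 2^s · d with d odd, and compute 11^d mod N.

54

221 − 1 = 220 = 2^2 · 55, so d = 55.
11^1 ≡ 11 (mod 221)
11^2 ≡ 11^2 = 121 ≡ 121 (mod 221)
11^4 ≡ 121^2 = 14641 ≡ 55 (mod 221)
11^8 ≡ 55^2 = 3025 ≡ 152 (mod 221)
11^16 ≡ 152^2 = 23104 ≡ 120 (mod 221)
11^32 ≡ 120^2 = 14400 ≡ 35 (mod 221)
55 = 32 + 16 + 4 + 2 + 1 in binary powers of 2.
So 11^55 ≡ 35 · 120 · 55 · 121 · 11 ≡ 54 (mod 221).
Squaring chain: 54 → 43; never reaches −1, so base 11 is a Miller–Rabin witness that 221 is composite.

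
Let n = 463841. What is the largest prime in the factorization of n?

463841 = 7 · 66263
66263 = 23 · 2881
2881 = 43 · 67
67 is prime.
So 463841 = 7 · 23 · 43 · 67; the largest prime factor is 67.

67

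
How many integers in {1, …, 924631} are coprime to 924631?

891480

Factor: 924631 = 47 · 103 · 191.
φ(924631) = (47−1) · (103−1) · (191−1) = 46 · 102 · 190 = 891480.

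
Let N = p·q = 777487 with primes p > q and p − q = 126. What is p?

947

Since p = q + 126, we have 777487 = q(q + 126), so q² + 126q − 777487 = 0.
Discriminant: 126² + 4·777487 = 15876 + 3109948 = 3125824; √3125824 = 1768.
q = (−126 + 1768)/2 = 821, and p = q + 126 = 947.
Check: 821 · 947 = 777487.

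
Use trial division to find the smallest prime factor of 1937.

1937 is odd.
Digit sum 20, not divisible by 3.
Ends in 7: not divisible by 5.
7: 1937 = 7·276 + 5
11: 1937 = 11·176 + 1
13: 1937 = 13·149

13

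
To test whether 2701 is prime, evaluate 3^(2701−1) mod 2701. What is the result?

1

3^1 ≡ 3 (mod 2701)
3^2 ≡ 3^2 = 9 ≡ 9 (mod 2701)
3^4 ≡ 9^2 = 81 ≡ 81 (mod 2701)
3^8 ≡ 81^2 = 6561 ≡ 1159 (mod 2701)
3^16 ≡ 1159^2 = 1343281 ≡ 884 (mod 2701)
3^32 ≡ 884^2 = 781456 ≡ 867 (mod 2701)
3^64 ≡ 867^2 = 751689 ≡ 811 (mod 2701)
3^128 ≡ 811^2 = 657721 ≡ 1378 (mod 2701)
3^256 ≡ 1378^2 = 1898884 ≡ 81 (mod 2701)
3^512 ≡ 81^2 = 6561 ≡ 1159 (mod 2701)
3^1024 ≡ 1159^2 = 1343281 ≡ 884 (mod 2701)
3^2048 ≡ 884^2 = 781456 ≡ 867 (mod 2701)
2700 = 2048 + 512 + 128 + 8 + 4 in binary powers of 2.
So 3^2700 ≡ 867 · 1159 · 1378 · 1159 · 81 ≡ 1 (mod 2701).
Since the result is 1, base 3 gives no evidence that 2701 is composite.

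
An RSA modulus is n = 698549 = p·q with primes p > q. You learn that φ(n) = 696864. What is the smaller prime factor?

733

φ(n) = (p−1)(q−1) = n − (p+q) + 1, so p + q = 698549 − 696864 + 1 = 1686.
p and q are the roots of t² − 1686t + 698549 = 0.
Discriminant: 1686² − 4·698549 = 2842596 − 2794196 = 48400; √48400 = 220.
q = (1686 − 220)/2 = 733, p = (1686 + 220)/2 = 953.
Check: 733 · 953 = 698549.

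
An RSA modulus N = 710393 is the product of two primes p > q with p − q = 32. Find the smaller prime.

Since p = q + 32, we have 710393 = q(q + 32), so q² + 32q − 710393 = 0.
Discriminant: 32² + 4·710393 = 1024 + 2841572 = 2842596; √2842596 = 1686.
q = (−32 + 1686)/2 = 827, and p = q + 32 = 859.
Check: 827 · 859 = 710393.

827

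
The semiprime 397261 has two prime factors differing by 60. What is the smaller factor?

601

Since p = q + 60, we have 397261 = q(q + 60), so q² + 60q − 397261 = 0.
Discriminant: 60² + 4·397261 = 3600 + 1589044 = 1592644; √1592644 = 1262.
q = (−60 + 1262)/2 = 601, and p = q + 60 = 661.
Check: 601 · 661 = 397261.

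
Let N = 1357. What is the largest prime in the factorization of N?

1357 = 23 · 59
59 is prime.
So 1357 = 23 · 59; the largest prime factor is 59.

59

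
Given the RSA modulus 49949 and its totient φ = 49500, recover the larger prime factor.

251

φ(n) = (p−1)(q−1) = n − (p+q) + 1, so p + q = 49949 − 49500 + 1 = 450.
p and q are the roots of t² − 450t + 49949 = 0.
Discriminant: 450² − 4·49949 = 202500 − 199796 = 2704; √2704 = 52.
q = (450 − 52)/2 = 199, p = (450 + 52)/2 = 251.
Check: 199 · 251 = 49949.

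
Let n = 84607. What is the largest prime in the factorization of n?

84607 = 19 · 4453
4453 = 61 · 73
73 is prime.
So 84607 = 19 · 61 · 73; the largest prime factor is 73.

73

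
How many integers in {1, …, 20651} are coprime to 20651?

20352

Factor: 20651 = 107 · 193.
φ(20651) = (107−1) · (193−1) = 106 · 192 = 20352.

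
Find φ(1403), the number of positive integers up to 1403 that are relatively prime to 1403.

1320

Factor: 1403 = 23 · 61.
φ(1403) = (23−1) · (61−1) = 22 · 60 = 1320.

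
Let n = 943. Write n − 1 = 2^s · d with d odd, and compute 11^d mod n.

65

943 − 1 = 942 = 2^1 · 471, so d = 471.
11^1 ≡ 11 (mod 943)
11^2 ≡ 11^2 = 121 ≡ 121 (mod 943)
11^4 ≡ 121^2 = 14641 ≡ 496 (mod 943)
11^8 ≡ 496^2 = 246016 ≡ 836 (mod 943)
11^16 ≡ 836^2 = 698896 ≡ 133 (mod 943)
11^32 ≡ 133^2 = 17689 ≡ 715 (mod 943)
11^64 ≡ 715^2 = 511225 ≡ 119 (mod 943)
11^128 ≡ 119^2 = 14161 ≡ 16 (mod 943)
11^256 ≡ 16^2 = 256 ≡ 256 (mod 943)
471 = 256 + 128 + 64 + 16 + 4 + 2 + 1 in binary powers of 2.
So 11^471 ≡ 256 · 16 · 119 · 133 · 496 · 121 · 11 ≡ 65 (mod 943).
Squaring chain: 65; never reaches −1, so base 11 is a Miller–Rabin witness that 943 is composite.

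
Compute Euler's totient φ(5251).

Factor: 5251 = 59 · 89.
φ(5251) = (59−1) · (89−1) = 58 · 88 = 5104.

5104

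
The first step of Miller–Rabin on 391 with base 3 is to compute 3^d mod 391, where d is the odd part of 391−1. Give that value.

391 − 1 = 390 = 2^1 · 195, so d = 195.
3^1 ≡ 3 (mod 391)
3^2 ≡ 3^2 = 9 ≡ 9 (mod 391)
3^4 ≡ 9^2 = 81 ≡ 81 (mod 391)
3^8 ≡ 81^2 = 6561 ≡ 305 (mod 391)
3^16 ≡ 305^2 = 93025 ≡ 358 (mod 391)
3^32 ≡ 358^2 = 128164 ≡ 307 (mod 391)
3^64 ≡ 307^2 = 94249 ≡ 18 (mod 391)
3^128 ≡ 18^2 = 324 ≡ 324 (mod 391)
195 = 128 + 64 + 2 + 1 in binary powers of 2.
So 3^195 ≡ 324 · 18 · 9 · 3 ≡ 282 (mod 391).
Squaring chain: 282; never reaches −1, so base 3 is a Miller–Rabin witness that 391 is composite.

282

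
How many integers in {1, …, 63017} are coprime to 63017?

58240

Factor: 63017 = 29 · 41 · 53.
φ(63017) = (29−1) · (41−1) · (53−1) = 28 · 40 · 52 = 58240.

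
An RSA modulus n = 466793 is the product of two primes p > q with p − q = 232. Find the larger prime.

809

Since p = q + 232, we have 466793 = q(q + 232), so q² + 232q − 466793 = 0.
Discriminant: 232² + 4·466793 = 53824 + 1867172 = 1920996; √1920996 = 1386.
q = (−232 + 1386)/2 = 577, and p = q + 232 = 809.
Check: 577 · 809 = 466793.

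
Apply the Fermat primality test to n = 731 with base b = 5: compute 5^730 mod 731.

5^1 ≡ 5 (mod 731)
5^2 ≡ 5^2 = 25 ≡ 25 (mod 731)
5^4 ≡ 25^2 = 625 ≡ 625 (mod 731)
5^8 ≡ 625^2 = 390625 ≡ 271 (mod 731)
5^16 ≡ 271^2 = 73441 ≡ 341 (mod 731)
5^32 ≡ 341^2 = 116281 ≡ 52 (mod 731)
5^64 ≡ 52^2 = 2704 ≡ 511 (mod 731)
5^128 ≡ 511^2 = 261121 ≡ 154 (mod 731)
5^256 ≡ 154^2 = 23716 ≡ 324 (mod 731)
5^512 ≡ 324^2 = 104976 ≡ 443 (mod 731)
730 = 512 + 128 + 64 + 16 + 8 + 2 in binary powers of 2.
So 5^730 ≡ 443 · 154 · 511 · 341 · 271 · 25 ≡ 298 (mod 731).
Since 298 ≠ 1, base 5 is a Fermat witness: 731 is composite.

298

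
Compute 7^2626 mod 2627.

7^1 ≡ 7 (mod 2627)
7^2 ≡ 7^2 = 49 ≡ 49 (mod 2627)
7^4 ≡ 49^2 = 2401 ≡ 2401 (mod 2627)
7^8 ≡ 2401^2 = 5764801 ≡ 1163 (mod 2627)
7^16 ≡ 1163^2 = 1352569 ≡ 2291 (mod 2627)
7^32 ≡ 2291^2 = 5248681 ≡ 2562 (mod 2627)
7^64 ≡ 2562^2 = 6563844 ≡ 1598 (mod 2627)
7^128 ≡ 1598^2 = 2553604 ≡ 160 (mod 2627)
7^256 ≡ 160^2 = 25600 ≡ 1957 (mod 2627)
7^512 ≡ 1957^2 = 3829849 ≡ 2310 (mod 2627)
7^1024 ≡ 2310^2 = 5336100 ≡ 663 (mod 2627)
7^2048 ≡ 663^2 = 439569 ≡ 860 (mod 2627)
2626 = 2048 + 512 + 64 + 2 in binary powers of 2.
So 7^2626 ≡ 860 · 2310 · 1598 · 49 ≡ 774 (mod 2627).
Since 774 ≠ 1, base 7 is a Fermat witness: 2627 is composite.

774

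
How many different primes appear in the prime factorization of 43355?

43355 = 5 · 8671
8671 = 13 · 667
667 = 23 · 29
43355 = 5 · 13 · 23 · 29, which has 4 distinct prime factors.

4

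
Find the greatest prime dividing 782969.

79

782969 = 11 · 71179
71179 = 17 · 4187
4187 = 53 · 79
79 is prime.
So 782969 = 11 · 17 · 53 · 79; the largest prime factor is 79.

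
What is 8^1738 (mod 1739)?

8^1 ≡ 8 (mod 1739)
8^2 ≡ 8^2 = 64 ≡ 64 (mod 1739)
8^4 ≡ 64^2 = 4096 ≡ 618 (mod 1739)
8^8 ≡ 618^2 = 381924 ≡ 1083 (mod 1739)
8^16 ≡ 1083^2 = 1172889 ≡ 803 (mod 1739)
8^32 ≡ 803^2 = 644809 ≡ 1379 (mod 1739)
8^64 ≡ 1379^2 = 1901641 ≡ 914 (mod 1739)
8^128 ≡ 914^2 = 835396 ≡ 676 (mod 1739)
8^256 ≡ 676^2 = 456976 ≡ 1358 (mod 1739)
8^512 ≡ 1358^2 = 1844164 ≡ 824 (mod 1739)
8^1024 ≡ 824^2 = 678976 ≡ 766 (mod 1739)
1738 = 1024 + 512 + 128 + 64 + 8 + 2 in binary powers of 2.
So 8^1738 ≡ 766 · 824 · 676 · 914 · 1083 · 64 ≡ 159 (mod 1739).
Since 159 ≠ 1, base 8 is a Fermat witness: 1739 is composite.

159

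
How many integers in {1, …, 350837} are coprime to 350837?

332640

Factor: 350837 = 41 · 43 · 199.
φ(350837) = (41−1) · (43−1) · (199−1) = 40 · 42 · 198 = 332640.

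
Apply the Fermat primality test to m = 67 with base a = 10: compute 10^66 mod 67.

1

10^1 ≡ 10 (mod 67)
10^2 ≡ 10^2 = 100 ≡ 33 (mod 67)
10^4 ≡ 33^2 = 1089 ≡ 17 (mod 67)
10^8 ≡ 17^2 = 289 ≡ 21 (mod 67)
10^16 ≡ 21^2 = 441 ≡ 39 (mod 67)
10^32 ≡ 39^2 = 1521 ≡ 47 (mod 67)
10^64 ≡ 47^2 = 2209 ≡ 65 (mod 67)
66 = 64 + 2 in binary powers of 2.
So 10^66 ≡ 65 · 33 ≡ 1 (mod 67).
Since the result is 1, base 10 gives no evidence that 67 is composite.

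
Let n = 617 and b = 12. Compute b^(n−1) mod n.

1

12^1 ≡ 12 (mod 617)
12^2 ≡ 12^2 = 144 ≡ 144 (mod 617)
12^4 ≡ 144^2 = 20736 ≡ 375 (mod 617)
12^8 ≡ 375^2 = 140625 ≡ 566 (mod 617)
12^16 ≡ 566^2 = 320356 ≡ 133 (mod 617)
12^32 ≡ 133^2 = 17689 ≡ 413 (mod 617)
12^64 ≡ 413^2 = 170569 ≡ 277 (mod 617)
12^128 ≡ 277^2 = 76729 ≡ 221 (mod 617)
12^256 ≡ 221^2 = 48841 ≡ 98 (mod 617)
12^512 ≡ 98^2 = 9604 ≡ 349 (mod 617)
616 = 512 + 64 + 32 + 8 in binary powers of 2.
So 12^616 ≡ 349 · 277 · 413 · 566 ≡ 1 (mod 617).
Since the result is 1, base 12 gives no evidence that 617 is composite.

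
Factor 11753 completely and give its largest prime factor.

11753 = 7 · 1679
1679 = 23 · 73
73 is prime.
So 11753 = 7 · 23 · 73; the largest prime factor is 73.

73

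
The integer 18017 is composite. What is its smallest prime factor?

18017 is odd.
Digit sum 17, not divisible by 3.
Ends in 7: not divisible by 5.
7: 18017 = 7·2573 + 6
11: 18017 = 11·1637 + 10
13: 18017 = 13·1385 + 12
17: 18017 = 17·1059 + 14
19: 18017 = 19·948 + 5
23: 18017 = 23·783 + 8
29: 18017 = 29·621 + 8
31: 18017 = 31·581 + 6
37: 18017 = 37·486 + 35
41: 18017 = 41·439 + 18
43: 18017 = 43·419

43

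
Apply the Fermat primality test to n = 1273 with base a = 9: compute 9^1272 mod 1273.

710

9^1 ≡ 9 (mod 1273)
9^2 ≡ 9^2 = 81 ≡ 81 (mod 1273)
9^4 ≡ 81^2 = 6561 ≡ 196 (mod 1273)
9^8 ≡ 196^2 = 38416 ≡ 226 (mod 1273)
9^16 ≡ 226^2 = 51076 ≡ 156 (mod 1273)
9^32 ≡ 156^2 = 24336 ≡ 149 (mod 1273)
9^64 ≡ 149^2 = 22201 ≡ 560 (mod 1273)
9^128 ≡ 560^2 = 313600 ≡ 442 (mod 1273)
9^256 ≡ 442^2 = 195364 ≡ 595 (mod 1273)
9^512 ≡ 595^2 = 354025 ≡ 131 (mod 1273)
9^1024 ≡ 131^2 = 17161 ≡ 612 (mod 1273)
1272 = 1024 + 128 + 64 + 32 + 16 + 8 in binary powers of 2.
So 9^1272 ≡ 612 · 442 · 560 · 149 · 156 · 226 ≡ 710 (mod 1273).
Since 710 ≠ 1, base 9 is a Fermat witness: 1273 is composite.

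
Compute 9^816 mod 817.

752

9^1 ≡ 9 (mod 817)
9^2 ≡ 9^2 = 81 ≡ 81 (mod 817)
9^4 ≡ 81^2 = 6561 ≡ 25 (mod 817)
9^8 ≡ 25^2 = 625 ≡ 625 (mod 817)
9^16 ≡ 625^2 = 390625 ≡ 99 (mod 817)
9^32 ≡ 99^2 = 9801 ≡ 814 (mod 817)
9^64 ≡ 814^2 = 662596 ≡ 9 (mod 817)
9^128 ≡ 9^2 = 81 ≡ 81 (mod 817)
9^256 ≡ 81^2 = 6561 ≡ 25 (mod 817)
9^512 ≡ 25^2 = 625 ≡ 625 (mod 817)
816 = 512 + 256 + 32 + 16 in binary powers of 2.
So 9^816 ≡ 625 · 25 · 814 · 99 ≡ 752 (mod 817).
Since 752 ≠ 1, base 9 is a Fermat witness: 817 is composite.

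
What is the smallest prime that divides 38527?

38527 is odd.
Digit sum 25, not divisible by 3.
Ends in 7: not divisible by 5.
7: 38527 = 7·5503 + 6
11: 38527 = 11·3502 + 5
13: 38527 = 13·2963 + 8
17: 38527 = 17·2266 + 5
19: 38527 = 19·2027 + 14
23: 38527 = 23·1675 + 2
29: 38527 = 29·1328 + 15
31: 38527 = 31·1242 + 25
37: 38527 = 37·1041 + 10
41: 38527 = 41·939 + 28
43: 38527 = 43·895 + 42
47: 38527 = 47·819 + 34
53: 38527 = 53·726 + 49
59: 38527 = 59·653

59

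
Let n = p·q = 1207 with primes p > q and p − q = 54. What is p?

Since p = q + 54, we have 1207 = q(q + 54), so q² + 54q − 1207 = 0.
Discriminant: 54² + 4·1207 = 2916 + 4828 = 7744; √7744 = 88.
q = (−54 + 88)/2 = 17, and p = q + 54 = 71.
Check: 17 · 71 = 1207.

71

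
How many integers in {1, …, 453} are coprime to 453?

Factor: 453 = 3 · 151.
φ(453) = (3−1) · (151−1) = 2 · 150 = 300.

300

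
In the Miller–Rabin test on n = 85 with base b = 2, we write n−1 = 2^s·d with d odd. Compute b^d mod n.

85 − 1 = 84 = 2^2 · 21, so d = 21.
2^1 ≡ 2 (mod 85)
2^2 ≡ 2^2 = 4 ≡ 4 (mod 85)
2^4 ≡ 4^2 = 16 ≡ 16 (mod 85)
2^8 ≡ 16^2 = 256 ≡ 1 (mod 85)
2^16 ≡ 1^2 = 1 ≡ 1 (mod 85)
21 = 16 + 4 + 1 in binary powers of 2.
So 2^21 ≡ 1 · 16 · 2 ≡ 32 (mod 85).
Squaring chain: 32 → 4; never reaches −1, so base 2 is a Miller–Rabin witness that 85 is composite.

32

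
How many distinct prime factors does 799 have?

799 = 17 · 47
799 = 17 · 47, which has 2 distinct prime factors.

2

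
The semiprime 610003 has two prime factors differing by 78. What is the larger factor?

Since p = q + 78, we have 610003 = q(q + 78), so q² + 78q − 610003 = 0.
Discriminant: 78² + 4·610003 = 6084 + 2440012 = 2446096; √2446096 = 1564.
q = (−78 + 1564)/2 = 743, and p = q + 78 = 821.
Check: 743 · 821 = 610003.

821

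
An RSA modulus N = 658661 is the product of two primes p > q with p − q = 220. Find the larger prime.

Since p = q + 220, we have 658661 = q(q + 220), so q² + 220q − 658661 = 0.
Discriminant: 220² + 4·658661 = 48400 + 2634644 = 2683044; √2683044 = 1638.
q = (−220 + 1638)/2 = 709, and p = q + 220 = 929.
Check: 709 · 929 = 658661.

929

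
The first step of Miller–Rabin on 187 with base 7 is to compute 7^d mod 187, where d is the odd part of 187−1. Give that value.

187 − 1 = 186 = 2^1 · 93, so d = 93.
7^1 ≡ 7 (mod 187)
7^2 ≡ 7^2 = 49 ≡ 49 (mod 187)
7^4 ≡ 49^2 = 2401 ≡ 157 (mod 187)
7^8 ≡ 157^2 = 24649 ≡ 152 (mod 187)
7^16 ≡ 152^2 = 23104 ≡ 103 (mod 187)
7^32 ≡ 103^2 = 10609 ≡ 137 (mod 187)
7^64 ≡ 137^2 = 18769 ≡ 69 (mod 187)
93 = 64 + 16 + 8 + 4 + 1 in binary powers of 2.
So 7^93 ≡ 69 · 103 · 152 · 157 · 7 ≡ 57 (mod 187).
Squaring chain: 57; never reaches −1, so base 7 is a Miller–Rabin witness that 187 is composite.

57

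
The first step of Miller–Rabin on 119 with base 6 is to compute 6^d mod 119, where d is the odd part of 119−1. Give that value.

119 − 1 = 118 = 2^1 · 59, so d = 59.
6^1 ≡ 6 (mod 119)
6^2 ≡ 6^2 = 36 ≡ 36 (mod 119)
6^4 ≡ 36^2 = 1296 ≡ 106 (mod 119)
6^8 ≡ 106^2 = 11236 ≡ 50 (mod 119)
6^16 ≡ 50^2 = 2500 ≡ 1 (mod 119)
6^32 ≡ 1^2 = 1 ≡ 1 (mod 119)
59 = 32 + 16 + 8 + 2 + 1 in binary powers of 2.
So 6^59 ≡ 1 · 1 · 50 · 36 · 6 ≡ 90 (mod 119).
Squaring chain: 90; never reaches −1, so base 6 is a Miller–Rabin witness that 119 is composite.

90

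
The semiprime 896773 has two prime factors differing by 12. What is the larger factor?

Since p = q + 12, we have 896773 = q(q + 12), so q² + 12q − 896773 = 0.
Discriminant: 12² + 4·896773 = 144 + 3587092 = 3587236; √3587236 = 1894.
q = (−12 + 1894)/2 = 941, and p = q + 12 = 953.
Check: 941 · 953 = 896773.

953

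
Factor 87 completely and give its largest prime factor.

87 = 3 · 29
29 is prime.
So 87 = 3 · 29; the largest prime factor is 29.

29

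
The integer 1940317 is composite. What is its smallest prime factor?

37

1940317 is odd.
Digit sum 25, not divisible by 3.
Ends in 7: not divisible by 5.
7: 1940317 = 7·277188 + 1
11: 1940317 = 11·176392 + 5
13: 1940317 = 13·149255 + 2
17: 1940317 = 17·114136 + 5
19: 1940317 = 19·102121 + 18
23: 1940317 = 23·84361 + 14
29: 1940317 = 29·66907 + 14
31: 1940317 = 31·62590 + 27
37: 1940317 = 37·52441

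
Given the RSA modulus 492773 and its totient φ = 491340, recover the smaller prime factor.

571

φ(n) = (p−1)(q−1) = n − (p+q) + 1, so p + q = 492773 − 491340 + 1 = 1434.
p and q are the roots of t² − 1434t + 492773 = 0.
Discriminant: 1434² − 4·492773 = 2056356 − 1971092 = 85264; √85264 = 292.
q = (1434 − 292)/2 = 571, p = (1434 + 292)/2 = 863.
Check: 571 · 863 = 492773.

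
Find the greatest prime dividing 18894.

67

18894 = 2 · 9447
9447 = 3 · 3149
3149 = 47 · 67
67 is prime.
So 18894 = 2 · 3 · 47 · 67; the largest prime factor is 67.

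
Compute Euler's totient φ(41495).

Factor: 41495 = 5 · 43 · 193.
φ(41495) = (5−1) · (43−1) · (193−1) = 4 · 42 · 192 = 32256.

32256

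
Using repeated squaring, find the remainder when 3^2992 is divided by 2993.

3^1 ≡ 3 (mod 2993)
3^2 ≡ 3^2 = 9 ≡ 9 (mod 2993)
3^4 ≡ 9^2 = 81 ≡ 81 (mod 2993)
3^8 ≡ 81^2 = 6561 ≡ 575 (mod 2993)
3^16 ≡ 575^2 = 330625 ≡ 1395 (mod 2993)
3^32 ≡ 1395^2 = 1946025 ≡ 575 (mod 2993)
3^64 ≡ 575^2 = 330625 ≡ 1395 (mod 2993)
3^128 ≡ 1395^2 = 1946025 ≡ 575 (mod 2993)
3^256 ≡ 575^2 = 330625 ≡ 1395 (mod 2993)
3^512 ≡ 1395^2 = 1946025 ≡ 575 (mod 2993)
3^1024 ≡ 575^2 = 330625 ≡ 1395 (mod 2993)
3^2048 ≡ 1395^2 = 1946025 ≡ 575 (mod 2993)
2992 = 2048 + 512 + 256 + 128 + 32 + 16 in binary powers of 2.
So 3^2992 ≡ 575 · 575 · 1395 · 575 · 575 · 1395 ≡ 1395 (mod 2993).
Since 1395 ≠ 1, base 3 is a Fermat witness: 2993 is composite.

1395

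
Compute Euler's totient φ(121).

Factor: 121 = 11^2.
φ(121) = 11^1·(11−1) = 110.

110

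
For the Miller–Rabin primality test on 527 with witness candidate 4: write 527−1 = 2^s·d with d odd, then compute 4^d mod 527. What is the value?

64

527 − 1 = 526 = 2^1 · 263, so d = 263.
4^1 ≡ 4 (mod 527)
4^2 ≡ 4^2 = 16 ≡ 16 (mod 527)
4^4 ≡ 16^2 = 256 ≡ 256 (mod 527)
4^8 ≡ 256^2 = 65536 ≡ 188 (mod 527)
4^16 ≡ 188^2 = 35344 ≡ 35 (mod 527)
4^32 ≡ 35^2 = 1225 ≡ 171 (mod 527)
4^64 ≡ 171^2 = 29241 ≡ 256 (mod 527)
4^128 ≡ 256^2 = 65536 ≡ 188 (mod 527)
4^256 ≡ 188^2 = 35344 ≡ 35 (mod 527)
263 = 256 + 4 + 2 + 1 in binary powers of 2.
So 4^263 ≡ 35 · 256 · 16 · 4 ≡ 64 (mod 527).
Squaring chain: 64; never reaches −1, so base 4 is a Miller–Rabin witness that 527 is composite.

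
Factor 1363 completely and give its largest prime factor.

47

1363 = 29 · 47
47 is prime.
So 1363 = 29 · 47; the largest prime factor is 47.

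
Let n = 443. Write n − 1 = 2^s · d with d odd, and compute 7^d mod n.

443 − 1 = 442 = 2^1 · 221, so d = 221.
7^1 ≡ 7 (mod 443)
7^2 ≡ 7^2 = 49 ≡ 49 (mod 443)
7^4 ≡ 49^2 = 2401 ≡ 186 (mod 443)
7^8 ≡ 186^2 = 34596 ≡ 42 (mod 443)
7^16 ≡ 42^2 = 1764 ≡ 435 (mod 443)
7^32 ≡ 435^2 = 189225 ≡ 64 (mod 443)
7^64 ≡ 64^2 = 4096 ≡ 109 (mod 443)
7^128 ≡ 109^2 = 11881 ≡ 363 (mod 443)
221 = 128 + 64 + 16 + 8 + 4 + 1 in binary powers of 2.
So 7^221 ≡ 363 · 109 · 435 · 42 · 186 · 7 ≡ 442 (mod 443).
Since 7^d ≡ 442 (mod 443), base 7 does not prove 443 composite.

442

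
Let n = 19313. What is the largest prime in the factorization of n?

19313 = 7 · 2759
2759 = 31 · 89
89 is prime.
So 19313 = 7 · 31 · 89; the largest prime factor is 89.

89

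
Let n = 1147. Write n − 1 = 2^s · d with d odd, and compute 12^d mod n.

1046

1147 − 1 = 1146 = 2^1 · 573, so d = 573.
12^1 ≡ 12 (mod 1147)
12^2 ≡ 12^2 = 144 ≡ 144 (mod 1147)
12^4 ≡ 144^2 = 20736 ≡ 90 (mod 1147)
12^8 ≡ 90^2 = 8100 ≡ 71 (mod 1147)
12^16 ≡ 71^2 = 5041 ≡ 453 (mod 1147)
12^32 ≡ 453^2 = 205209 ≡ 1043 (mod 1147)
12^64 ≡ 1043^2 = 1087849 ≡ 493 (mod 1147)
12^128 ≡ 493^2 = 243049 ≡ 1032 (mod 1147)
12^256 ≡ 1032^2 = 1065024 ≡ 608 (mod 1147)
12^512 ≡ 608^2 = 369664 ≡ 330 (mod 1147)
573 = 512 + 32 + 16 + 8 + 4 + 1 in binary powers of 2.
So 12^573 ≡ 330 · 1043 · 453 · 71 · 90 · 12 ≡ 1046 (mod 1147).
Squaring chain: 1046; never reaches −1, so base 12 is a Miller–Rabin witness that 1147 is composite.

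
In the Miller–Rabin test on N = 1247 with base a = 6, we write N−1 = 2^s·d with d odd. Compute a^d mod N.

724

1247 − 1 = 1246 = 2^1 · 623, so d = 623.
6^1 ≡ 6 (mod 1247)
6^2 ≡ 6^2 = 36 ≡ 36 (mod 1247)
6^4 ≡ 36^2 = 1296 ≡ 49 (mod 1247)
6^8 ≡ 49^2 = 2401 ≡ 1154 (mod 1247)
6^16 ≡ 1154^2 = 1331716 ≡ 1167 (mod 1247)
6^32 ≡ 1167^2 = 1361889 ≡ 165 (mod 1247)
6^64 ≡ 165^2 = 27225 ≡ 1038 (mod 1247)
6^128 ≡ 1038^2 = 1077444 ≡ 36 (mod 1247)
6^256 ≡ 36^2 = 1296 ≡ 49 (mod 1247)
6^512 ≡ 49^2 = 2401 ≡ 1154 (mod 1247)
623 = 512 + 64 + 32 + 8 + 4 + 2 + 1 in binary powers of 2.
So 6^623 ≡ 1154 · 1038 · 165 · 1154 · 49 · 36 · 6 ≡ 724 (mod 1247).
Squaring chain: 724; never reaches −1, so base 6 is a Miller–Rabin witness that 1247 is composite.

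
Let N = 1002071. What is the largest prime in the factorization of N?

73

1002071 = 7 · 143153
143153 = 37 · 3869
3869 = 53 · 73
73 is prime.
So 1002071 = 7 · 37 · 53 · 73; the largest prime factor is 73.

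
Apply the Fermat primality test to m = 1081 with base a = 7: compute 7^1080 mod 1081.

7^1 ≡ 7 (mod 1081)
7^2 ≡ 7^2 = 49 ≡ 49 (mod 1081)
7^4 ≡ 49^2 = 2401 ≡ 239 (mod 1081)
7^8 ≡ 239^2 = 57121 ≡ 909 (mod 1081)
7^16 ≡ 909^2 = 826281 ≡ 397 (mod 1081)
7^32 ≡ 397^2 = 157609 ≡ 864 (mod 1081)
7^64 ≡ 864^2 = 746496 ≡ 606 (mod 1081)
7^128 ≡ 606^2 = 367236 ≡ 777 (mod 1081)
7^256 ≡ 777^2 = 603729 ≡ 531 (mod 1081)
7^512 ≡ 531^2 = 281961 ≡ 901 (mod 1081)
7^1024 ≡ 901^2 = 811801 ≡ 1051 (mod 1081)
1080 = 1024 + 32 + 16 + 8 in binary powers of 2.
So 7^1080 ≡ 1051 · 864 · 397 · 909 ≡ 1061 (mod 1081).
Since 1061 ≠ 1, base 7 is a Fermat witness: 1081 is composite.

1061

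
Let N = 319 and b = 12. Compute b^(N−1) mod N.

12^1 ≡ 12 (mod 319)
12^2 ≡ 12^2 = 144 ≡ 144 (mod 319)
12^4 ≡ 144^2 = 20736 ≡ 1 (mod 319)
12^8 ≡ 1^2 = 1 ≡ 1 (mod 319)
12^16 ≡ 1^2 = 1 ≡ 1 (mod 319)
12^32 ≡ 1^2 = 1 ≡ 1 (mod 319)
12^64 ≡ 1^2 = 1 ≡ 1 (mod 319)
12^128 ≡ 1^2 = 1 ≡ 1 (mod 319)
12^256 ≡ 1^2 = 1 ≡ 1 (mod 319)
318 = 256 + 32 + 16 + 8 + 4 + 2 in binary powers of 2.
So 12^318 ≡ 1 · 1 · 1 · 1 · 1 · 144 ≡ 144 (mod 319).
Since 144 ≠ 1, base 12 is a Fermat witness: 319 is composite.

144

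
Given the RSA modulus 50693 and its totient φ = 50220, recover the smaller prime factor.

φ(n) = (p−1)(q−1) = n − (p+q) + 1, so p + q = 50693 − 50220 + 1 = 474.
p and q are the roots of t² − 474t + 50693 = 0.
Discriminant: 474² − 4·50693 = 224676 − 202772 = 21904; √21904 = 148.
q = (474 − 148)/2 = 163, p = (474 + 148)/2 = 311.
Check: 163 · 311 = 50693.

163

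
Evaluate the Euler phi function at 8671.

7392

Factor: 8671 = 13 · 23 · 29.
φ(8671) = (13−1) · (23−1) · (29−1) = 12 · 22 · 28 = 7392.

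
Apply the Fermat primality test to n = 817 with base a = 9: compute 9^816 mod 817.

9^1 ≡ 9 (mod 817)
9^2 ≡ 9^2 = 81 ≡ 81 (mod 817)
9^4 ≡ 81^2 = 6561 ≡ 25 (mod 817)
9^8 ≡ 25^2 = 625 ≡ 625 (mod 817)
9^16 ≡ 625^2 = 390625 ≡ 99 (mod 817)
9^32 ≡ 99^2 = 9801 ≡ 814 (mod 817)
9^64 ≡ 814^2 = 662596 ≡ 9 (mod 817)
9^128 ≡ 9^2 = 81 ≡ 81 (mod 817)
9^256 ≡ 81^2 = 6561 ≡ 25 (mod 817)
9^512 ≡ 25^2 = 625 ≡ 625 (mod 817)
816 = 512 + 256 + 32 + 16 in binary powers of 2.
So 9^816 ≡ 625 · 25 · 814 · 99 ≡ 752 (mod 817).
Since 752 ≠ 1, base 9 is a Fermat witness: 817 is composite.

752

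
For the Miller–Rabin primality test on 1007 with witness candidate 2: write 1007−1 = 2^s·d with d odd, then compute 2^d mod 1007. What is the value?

124

1007 − 1 = 1006 = 2^1 · 503, so d = 503.
2^1 ≡ 2 (mod 1007)
2^2 ≡ 2^2 = 4 ≡ 4 (mod 1007)
2^4 ≡ 4^2 = 16 ≡ 16 (mod 1007)
2^8 ≡ 16^2 = 256 ≡ 256 (mod 1007)
2^16 ≡ 256^2 = 65536 ≡ 81 (mod 1007)
2^32 ≡ 81^2 = 6561 ≡ 519 (mod 1007)
2^64 ≡ 519^2 = 269361 ≡ 492 (mod 1007)
2^128 ≡ 492^2 = 242064 ≡ 384 (mod 1007)
2^256 ≡ 384^2 = 147456 ≡ 434 (mod 1007)
503 = 256 + 128 + 64 + 32 + 16 + 4 + 2 + 1 in binary powers of 2.
So 2^503 ≡ 434 · 384 · 492 · 519 · 81 · 16 · 4 · 2 ≡ 124 (mod 1007).
Squaring chain: 124; never reaches −1, so base 2 is a Miller–Rabin witness that 1007 is composite.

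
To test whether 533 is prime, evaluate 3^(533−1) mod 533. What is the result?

81

3^1 ≡ 3 (mod 533)
3^2 ≡ 3^2 = 9 ≡ 9 (mod 533)
3^4 ≡ 9^2 = 81 ≡ 81 (mod 533)
3^8 ≡ 81^2 = 6561 ≡ 165 (mod 533)
3^16 ≡ 165^2 = 27225 ≡ 42 (mod 533)
3^32 ≡ 42^2 = 1764 ≡ 165 (mod 533)
3^64 ≡ 165^2 = 27225 ≡ 42 (mod 533)
3^128 ≡ 42^2 = 1764 ≡ 165 (mod 533)
3^256 ≡ 165^2 = 27225 ≡ 42 (mod 533)
3^512 ≡ 42^2 = 1764 ≡ 165 (mod 533)
532 = 512 + 16 + 4 in binary powers of 2.
So 3^532 ≡ 165 · 42 · 81 ≡ 81 (mod 533).
Since 81 ≠ 1, base 3 is a Fermat witness: 533 is composite.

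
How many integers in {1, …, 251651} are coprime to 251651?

Factor: 251651 = 17 · 113 · 131.
φ(251651) = (17−1) · (113−1) · (131−1) = 16 · 112 · 130 = 232960.

232960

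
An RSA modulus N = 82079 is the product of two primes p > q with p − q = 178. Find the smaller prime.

211

Since p = q + 178, we have 82079 = q(q + 178), so q² + 178q − 82079 = 0.
Discriminant: 178² + 4·82079 = 31684 + 328316 = 360000; √360000 = 600.
q = (−178 + 600)/2 = 211, and p = q + 178 = 389.
Check: 211 · 389 = 82079.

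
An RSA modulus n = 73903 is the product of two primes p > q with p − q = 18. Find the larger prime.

281

Since p = q + 18, we have 73903 = q(q + 18), so q² + 18q − 73903 = 0.
Discriminant: 18² + 4·73903 = 324 + 295612 = 295936; √295936 = 544.
q = (−18 + 544)/2 = 263, and p = q + 18 = 281.
Check: 263 · 281 = 73903.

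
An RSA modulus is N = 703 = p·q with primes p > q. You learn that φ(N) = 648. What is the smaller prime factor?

φ(n) = (p−1)(q−1) = n − (p+q) + 1, so p + q = 703 − 648 + 1 = 56.
p and q are the roots of t² − 56t + 703 = 0.
Discriminant: 56² − 4·703 = 3136 − 2812 = 324; √324 = 18.
q = (56 − 18)/2 = 19, p = (56 + 18)/2 = 37.
Check: 19 · 37 = 703.

19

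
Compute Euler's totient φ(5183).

Factor: 5183 = 71 · 73.
φ(5183) = (71−1) · (73−1) = 70 · 72 = 5040.

5040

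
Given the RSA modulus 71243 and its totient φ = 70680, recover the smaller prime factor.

191

φ(n) = (p−1)(q−1) = n − (p+q) + 1, so p + q = 71243 − 70680 + 1 = 564.
p and q are the roots of t² − 564t + 71243 = 0.
Discriminant: 564² − 4·71243 = 318096 − 284972 = 33124; √33124 = 182.
q = (564 − 182)/2 = 191, p = (564 + 182)/2 = 373.
Check: 191 · 373 = 71243.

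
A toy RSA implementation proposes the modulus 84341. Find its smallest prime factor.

84341 is odd.
Digit sum 20, not divisible by 3.
Ends in 1: not divisible by 5.
7: 84341 = 7·12048 + 5
11: 84341 = 11·7667 + 4
13: 84341 = 13·6487 + 10
17: 84341 = 17·4961 + 4
19: 84341 = 19·4439

19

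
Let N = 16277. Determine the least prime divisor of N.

16277 is odd.
Digit sum 23, not divisible by 3.
Ends in 7: not divisible by 5.
7: 16277 = 7·2325 + 2
11: 16277 = 11·1479 + 8
13: 16277 = 13·1252 + 1
17: 16277 = 17·957 + 8
19: 16277 = 19·856 + 13
23: 16277 = 23·707 + 16
29: 16277 = 29·561 + 8
31: 16277 = 31·525 + 2
37: 16277 = 37·439 + 34
41: 16277 = 41·397

41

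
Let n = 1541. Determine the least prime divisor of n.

23

1541 is odd.
Digit sum 11, not divisible by 3.
Ends in 1: not divisible by 5.
7: 1541 = 7·220 + 1
11: 1541 = 11·140 + 1
13: 1541 = 13·118 + 7
17: 1541 = 17·90 + 11
19: 1541 = 19·81 + 2
23: 1541 = 23·67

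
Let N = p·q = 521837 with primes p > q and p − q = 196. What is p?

Since p = q + 196, we have 521837 = q(q + 196), so q² + 196q − 521837 = 0.
Discriminant: 196² + 4·521837 = 38416 + 2087348 = 2125764; √2125764 = 1458.
q = (−196 + 1458)/2 = 631, and p = q + 196 = 827.
Check: 631 · 827 = 521837.

827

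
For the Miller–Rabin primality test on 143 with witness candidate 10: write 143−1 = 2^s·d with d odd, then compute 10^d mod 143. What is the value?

143 − 1 = 142 = 2^1 · 71, so d = 71.
10^1 ≡ 10 (mod 143)
10^2 ≡ 10^2 = 100 ≡ 100 (mod 143)
10^4 ≡ 100^2 = 10000 ≡ 133 (mod 143)
10^8 ≡ 133^2 = 17689 ≡ 100 (mod 143)
10^16 ≡ 100^2 = 10000 ≡ 133 (mod 143)
10^32 ≡ 133^2 = 17689 ≡ 100 (mod 143)
10^64 ≡ 100^2 = 10000 ≡ 133 (mod 143)
71 = 64 + 4 + 2 + 1 in binary powers of 2.
So 10^71 ≡ 133 · 133 · 100 · 10 ≡ 43 (mod 143).
Squaring chain: 43; never reaches −1, so base 10 is a Miller–Rabin witness that 143 is composite.

43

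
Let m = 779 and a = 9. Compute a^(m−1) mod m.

9^1 ≡ 9 (mod 779)
9^2 ≡ 9^2 = 81 ≡ 81 (mod 779)
9^4 ≡ 81^2 = 6561 ≡ 329 (mod 779)
9^8 ≡ 329^2 = 108241 ≡ 739 (mod 779)
9^16 ≡ 739^2 = 546121 ≡ 42 (mod 779)
9^32 ≡ 42^2 = 1764 ≡ 206 (mod 779)
9^64 ≡ 206^2 = 42436 ≡ 370 (mod 779)
9^128 ≡ 370^2 = 136900 ≡ 575 (mod 779)
9^256 ≡ 575^2 = 330625 ≡ 329 (mod 779)
9^512 ≡ 329^2 = 108241 ≡ 739 (mod 779)
778 = 512 + 256 + 8 + 2 in binary powers of 2.
So 9^778 ≡ 739 · 329 · 739 · 81 ≡ 614 (mod 779).
Since 614 ≠ 1, base 9 is a Fermat witness: 779 is composite.

614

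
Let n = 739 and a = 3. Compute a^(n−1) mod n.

1

3^1 ≡ 3 (mod 739)
3^2 ≡ 3^2 = 9 ≡ 9 (mod 739)
3^4 ≡ 9^2 = 81 ≡ 81 (mod 739)
3^8 ≡ 81^2 = 6561 ≡ 649 (mod 739)
3^16 ≡ 649^2 = 421201 ≡ 710 (mod 739)
3^32 ≡ 710^2 = 504100 ≡ 102 (mod 739)
3^64 ≡ 102^2 = 10404 ≡ 58 (mod 739)
3^128 ≡ 58^2 = 3364 ≡ 408 (mod 739)
3^256 ≡ 408^2 = 166464 ≡ 189 (mod 739)
3^512 ≡ 189^2 = 35721 ≡ 249 (mod 739)
738 = 512 + 128 + 64 + 32 + 2 in binary powers of 2.
So 3^738 ≡ 249 · 408 · 58 · 102 · 9 ≡ 1 (mod 739).
Since the result is 1, base 3 gives no evidence that 739 is composite.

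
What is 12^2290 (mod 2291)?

12^1 ≡ 12 (mod 2291)
12^2 ≡ 12^2 = 144 ≡ 144 (mod 2291)
12^4 ≡ 144^2 = 20736 ≡ 117 (mod 2291)
12^8 ≡ 117^2 = 13689 ≡ 2234 (mod 2291)
12^16 ≡ 2234^2 = 4990756 ≡ 958 (mod 2291)
12^32 ≡ 958^2 = 917764 ≡ 1364 (mod 2291)
12^64 ≡ 1364^2 = 1860496 ≡ 204 (mod 2291)
12^128 ≡ 204^2 = 41616 ≡ 378 (mod 2291)
12^256 ≡ 378^2 = 142884 ≡ 842 (mod 2291)
12^512 ≡ 842^2 = 708964 ≡ 1045 (mod 2291)
12^1024 ≡ 1045^2 = 1092025 ≡ 1509 (mod 2291)
12^2048 ≡ 1509^2 = 2277081 ≡ 2118 (mod 2291)
2290 = 2048 + 128 + 64 + 32 + 16 + 2 in binary powers of 2.
So 12^2290 ≡ 2118 · 378 · 204 · 1364 · 958 · 144 ≡ 144 (mod 2291).
Since 144 ≠ 1, base 12 is a Fermat witness: 2291 is composite.

144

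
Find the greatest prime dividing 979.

979 = 11 · 89
89 is prime.
So 979 = 11 · 89; the largest prime factor is 89.

89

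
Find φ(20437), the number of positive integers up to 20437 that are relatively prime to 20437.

20140

Factor: 20437 = 107 · 191.
φ(20437) = (107−1) · (191−1) = 106 · 190 = 20140.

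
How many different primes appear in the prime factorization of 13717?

3

13717 = 11 · 1247
1247 = 29 · 43
13717 = 11 · 29 · 43, which has 3 distinct prime factors.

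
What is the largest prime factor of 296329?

79

296329 = 11 · 26939
26939 = 11 · 2449
2449 = 31 · 79
79 is prime.
So 296329 = 11^2 · 31 · 79; the largest prime factor is 79.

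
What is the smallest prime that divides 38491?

61

38491 is odd.
Digit sum 25, not divisible by 3.
Ends in 1: not divisible by 5.
7: 38491 = 7·5498 + 5
11: 38491 = 11·3499 + 2
13: 38491 = 13·2960 + 11
17: 38491 = 17·2264 + 3
19: 38491 = 19·2025 + 16
23: 38491 = 23·1673 + 12
29: 38491 = 29·1327 + 8
31: 38491 = 31·1241 + 20
37: 38491 = 37·1040 + 11
41: 38491 = 41·938 + 33
43: 38491 = 43·895 + 6
47: 38491 = 47·818 + 45
53: 38491 = 53·726 + 13
59: 38491 = 59·652 + 23
61: 38491 = 61·631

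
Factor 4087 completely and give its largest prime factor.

4087 = 61 · 67
67 is prime.
So 4087 = 61 · 67; the largest prime factor is 67.

67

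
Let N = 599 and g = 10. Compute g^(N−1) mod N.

10^1 ≡ 10 (mod 599)
10^2 ≡ 10^2 = 100 ≡ 100 (mod 599)
10^4 ≡ 100^2 = 10000 ≡ 416 (mod 599)
10^8 ≡ 416^2 = 173056 ≡ 544 (mod 599)
10^16 ≡ 544^2 = 295936 ≡ 30 (mod 599)
10^32 ≡ 30^2 = 900 ≡ 301 (mod 599)
10^64 ≡ 301^2 = 90601 ≡ 152 (mod 599)
10^128 ≡ 152^2 = 23104 ≡ 342 (mod 599)
10^256 ≡ 342^2 = 116964 ≡ 159 (mod 599)
10^512 ≡ 159^2 = 25281 ≡ 123 (mod 599)
598 = 512 + 64 + 16 + 4 + 2 in binary powers of 2.
So 10^598 ≡ 123 · 152 · 30 · 416 · 100 ≡ 1 (mod 599).
Since the result is 1, base 10 gives no evidence that 599 is composite.

1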